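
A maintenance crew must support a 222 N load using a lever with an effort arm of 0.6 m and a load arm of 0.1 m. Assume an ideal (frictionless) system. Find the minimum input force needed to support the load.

Lever MA = effort arm / load arm = 0.6/0.1 = 6.
Effort = load / MA = 222 / 6 = 37 N.

37 N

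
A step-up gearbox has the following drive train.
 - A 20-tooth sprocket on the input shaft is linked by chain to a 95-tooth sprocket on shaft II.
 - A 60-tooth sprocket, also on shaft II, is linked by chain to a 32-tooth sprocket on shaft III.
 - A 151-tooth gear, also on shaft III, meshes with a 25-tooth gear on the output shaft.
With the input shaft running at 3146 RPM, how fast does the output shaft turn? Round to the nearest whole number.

7501 RPM

Chain: ratio = 95/20 = 4.75, so shaft II turns at 3146 / 4.75 = 662.32 RPM.
Chain: ratio = 32/60 = 0.53333, so shaft III turns at 662.32 / 0.53333 = 1241.8 RPM.
Gear mesh: ratio = 25/151 = 0.16556, so the output shaft turns at 1241.8 / 0.16556 = 7500.7 RPM.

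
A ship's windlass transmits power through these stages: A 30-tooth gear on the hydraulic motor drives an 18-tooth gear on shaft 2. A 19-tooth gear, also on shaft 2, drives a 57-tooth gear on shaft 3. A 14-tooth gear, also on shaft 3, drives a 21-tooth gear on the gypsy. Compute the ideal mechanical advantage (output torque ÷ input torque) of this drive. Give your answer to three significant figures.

Each stage contributes driven/driver: gear mesh 18/30 = 0.6, gear mesh 57/19 = 3, gear mesh 21/14 = 1.5.
Overall: 0.6 × 3 × 1.5 = 2.7.

2.70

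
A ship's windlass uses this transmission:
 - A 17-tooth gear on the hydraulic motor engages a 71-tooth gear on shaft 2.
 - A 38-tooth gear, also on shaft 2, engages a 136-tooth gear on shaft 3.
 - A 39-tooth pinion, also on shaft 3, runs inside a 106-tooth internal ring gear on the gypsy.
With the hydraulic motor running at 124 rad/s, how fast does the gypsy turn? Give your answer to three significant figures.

3.05 rad/s

Gear mesh: ratio = 71/17 = 4.1765, so shaft 2 turns at 124 / 4.1765 = 29.69 rad/s.
Gear mesh: ratio = 136/38 = 3.5789, so shaft 3 turns at 29.69 / 3.5789 = 8.2958 rad/s.
Internal gear: ratio = 106/39 = 2.7179, so the gypsy turns at 8.2958 / 2.7179 = 3.0522 rad/s.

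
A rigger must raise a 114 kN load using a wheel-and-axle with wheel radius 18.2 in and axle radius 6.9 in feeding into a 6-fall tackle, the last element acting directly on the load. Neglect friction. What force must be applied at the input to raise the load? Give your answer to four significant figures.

7.203 kN

Wheel-and-axle MA = R/r = 18.2/6.9 = 2.6377.
Block-and-tackle MA = number of supporting rope parts = 6.
Combined ideal MA = 2.6377 × 6 = 15.826.
Effort = load / MA = 114 / 15.826 = 7.2033 kN.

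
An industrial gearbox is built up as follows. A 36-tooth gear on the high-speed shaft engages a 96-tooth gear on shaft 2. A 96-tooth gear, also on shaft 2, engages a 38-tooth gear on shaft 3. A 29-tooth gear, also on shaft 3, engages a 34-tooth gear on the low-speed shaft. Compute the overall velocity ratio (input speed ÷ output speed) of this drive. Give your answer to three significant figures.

Each stage contributes driven/driver: gear mesh 96/36 = 2.6667, gear mesh 38/96 = 0.39583, gear mesh 34/29 = 1.1724.
Overall: 2.6667 × 0.39583 × 1.1724 = 1.2375.

1.24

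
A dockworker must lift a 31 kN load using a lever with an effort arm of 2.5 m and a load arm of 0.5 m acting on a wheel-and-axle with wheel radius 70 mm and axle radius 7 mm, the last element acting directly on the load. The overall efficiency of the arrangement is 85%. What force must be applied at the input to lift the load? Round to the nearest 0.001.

0.729 kN

Lever MA = effort arm / load arm = 2.5/0.5 = 5.
Wheel-and-axle MA = R/r = 70/7 = 10.
Combined ideal MA = 5 × 10 = 50.
Actual MA = 50 × 0.85 = 42.5.
Effort = load / actual MA = 31 / 42.5 = 0.72941 kN.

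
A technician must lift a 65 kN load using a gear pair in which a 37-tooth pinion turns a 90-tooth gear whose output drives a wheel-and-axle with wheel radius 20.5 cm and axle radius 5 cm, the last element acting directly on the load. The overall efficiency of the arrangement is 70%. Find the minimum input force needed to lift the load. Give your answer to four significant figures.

9.311 kN

Gear pair MA = 90/37 = 2.4324.
Wheel-and-axle MA = R/r = 20.5/5 = 4.1.
Combined ideal MA = 2.4324 × 4.1 = 9.973.
Actual MA = 9.973 × 0.70 = 6.9811.
Effort = load / actual MA = 65 / 6.9811 = 9.3109 kN.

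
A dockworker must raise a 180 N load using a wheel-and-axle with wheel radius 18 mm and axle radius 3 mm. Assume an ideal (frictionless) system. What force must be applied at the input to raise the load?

Wheel-and-axle MA = R/r = 18/3 = 6.
Effort = load / MA = 180 / 6 = 30 N.

30 N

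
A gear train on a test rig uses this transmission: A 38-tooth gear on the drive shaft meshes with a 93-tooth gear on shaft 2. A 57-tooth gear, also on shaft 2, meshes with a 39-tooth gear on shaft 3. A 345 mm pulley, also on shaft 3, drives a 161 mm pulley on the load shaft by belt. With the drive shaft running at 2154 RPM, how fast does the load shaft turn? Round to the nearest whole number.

2756 RPM

gear mesh 93/38 = 2.4474 → 2154/2.4474 = 880.13 RPM
gear mesh 39/57 = 0.68421 → 880.13/0.68421 = 1286.3 RPM
belt 161/345 = 0.46667 → 1286.3/0.46667 = 2756.4 RPM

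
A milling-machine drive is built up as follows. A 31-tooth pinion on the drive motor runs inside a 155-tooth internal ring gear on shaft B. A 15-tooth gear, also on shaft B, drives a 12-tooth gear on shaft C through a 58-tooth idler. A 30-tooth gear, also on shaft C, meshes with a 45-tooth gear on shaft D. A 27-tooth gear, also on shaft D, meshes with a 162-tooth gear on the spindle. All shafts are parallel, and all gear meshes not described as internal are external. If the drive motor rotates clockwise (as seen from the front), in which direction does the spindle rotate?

clockwise

the drive motor → shaft B: internal mesh, same direction → CW.
shaft B → shaft C: driver → idler → driven is 2 external meshes, 2 reversals → CW.
shaft C → shaft D: external mesh, 1 reversal → CCW.
shaft D → the spindle: external mesh, 1 reversal → CW.
4 reversals in total — an even number — so the spindle turns the same way as the drive motor.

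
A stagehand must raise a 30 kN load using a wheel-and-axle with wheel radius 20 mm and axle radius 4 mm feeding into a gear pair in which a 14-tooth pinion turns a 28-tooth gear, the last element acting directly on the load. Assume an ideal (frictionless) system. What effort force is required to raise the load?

Wheel-and-axle MA = R/r = 20/4 = 5.
Gear pair MA = 28/14 = 2.
Combined ideal MA = 5 × 2 = 10.
Effort = load / MA = 30 / 10 = 3 kN.

3 kN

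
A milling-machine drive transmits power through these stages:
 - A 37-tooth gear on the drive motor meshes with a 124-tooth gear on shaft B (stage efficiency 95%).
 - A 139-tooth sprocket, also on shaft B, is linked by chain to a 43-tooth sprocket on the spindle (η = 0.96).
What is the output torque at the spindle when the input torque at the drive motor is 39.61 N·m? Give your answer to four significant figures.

After the gear mesh (124/37): 39.61 × 3.3514 × 0.95 = 126.11 N·m
After the chain (43/139): 126.11 × 0.30935 × 0.96 = 37.452 N·m

37.45 N·m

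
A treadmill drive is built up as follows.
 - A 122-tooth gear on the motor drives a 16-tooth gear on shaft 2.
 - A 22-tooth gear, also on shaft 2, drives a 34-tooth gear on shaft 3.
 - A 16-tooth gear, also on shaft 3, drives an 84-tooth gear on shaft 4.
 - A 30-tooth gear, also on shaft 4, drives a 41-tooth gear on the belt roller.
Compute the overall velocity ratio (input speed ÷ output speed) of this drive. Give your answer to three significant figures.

1.45

Each stage contributes driven/driver: gear mesh 16/122 = 0.13115, gear mesh 34/22 = 1.5455, gear mesh 84/16 = 5.25, gear mesh 41/30 = 1.3667.
Overall: 0.13115 × 1.5455 × 5.25 × 1.3667 = 1.4542.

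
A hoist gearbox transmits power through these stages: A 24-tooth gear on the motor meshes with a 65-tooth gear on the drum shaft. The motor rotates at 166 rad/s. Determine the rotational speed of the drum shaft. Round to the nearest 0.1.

the motor → the drum shaft (gear mesh, 65/24): 166 ÷ 2.7083 = 61.292 rad/s

61.3 rad/s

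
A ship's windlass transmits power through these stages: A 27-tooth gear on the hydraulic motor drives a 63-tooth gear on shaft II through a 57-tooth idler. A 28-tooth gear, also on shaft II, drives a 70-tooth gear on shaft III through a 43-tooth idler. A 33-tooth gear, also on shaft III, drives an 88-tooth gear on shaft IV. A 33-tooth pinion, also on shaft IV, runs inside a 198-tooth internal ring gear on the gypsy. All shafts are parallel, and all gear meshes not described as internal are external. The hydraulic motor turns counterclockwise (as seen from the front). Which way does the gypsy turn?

the hydraulic motor → shaft II: driver → idler → driven is 2 external meshes, 2 reversals → CCW.
shaft II → shaft III: driver → idler → driven is 2 external meshes, 2 reversals → CCW.
shaft III → shaft IV: external mesh, 1 reversal → CW.
shaft IV → the gypsy: internal mesh, same direction → CW.
5 reversals in total — an odd number — so the gypsy turns opposite to the hydraulic motor.

clockwise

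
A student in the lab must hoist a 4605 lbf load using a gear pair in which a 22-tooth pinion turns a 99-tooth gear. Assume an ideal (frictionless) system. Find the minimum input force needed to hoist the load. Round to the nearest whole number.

Gear pair MA = 99/22 = 4.5.
Effort = load / MA = 4605 / 4.5 = 1023.3 lbf.

1023 lbf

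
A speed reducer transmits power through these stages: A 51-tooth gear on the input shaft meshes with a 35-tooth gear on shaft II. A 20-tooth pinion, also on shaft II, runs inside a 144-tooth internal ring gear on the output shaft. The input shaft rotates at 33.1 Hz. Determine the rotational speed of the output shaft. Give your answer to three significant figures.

gear mesh 35/51 = 0.68627 → 33.1/0.68627 = 48.231 Hz
internal gear 144/20 = 7.2 → 48.231/7.2 = 6.6988 Hz

6.70 Hz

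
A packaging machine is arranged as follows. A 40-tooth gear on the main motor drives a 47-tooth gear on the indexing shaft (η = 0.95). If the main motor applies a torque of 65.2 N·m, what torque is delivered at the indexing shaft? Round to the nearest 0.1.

gear mesh 47/40 = 1.175 → τ = 65.2·1.175·0.95 = 72.779 N·m

72.8 N·m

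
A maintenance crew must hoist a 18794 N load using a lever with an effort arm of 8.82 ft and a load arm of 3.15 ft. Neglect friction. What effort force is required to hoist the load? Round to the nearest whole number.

Lever MA = effort arm / load arm = 8.82/3.15 = 2.8.
Effort = load / MA = 18794 / 2.8 = 6712.1 N.

6712 N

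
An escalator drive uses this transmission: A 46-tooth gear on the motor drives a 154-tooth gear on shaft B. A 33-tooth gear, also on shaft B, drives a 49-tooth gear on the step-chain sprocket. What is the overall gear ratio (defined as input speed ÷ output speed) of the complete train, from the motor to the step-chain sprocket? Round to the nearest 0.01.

Each stage contributes driven/driver: gear mesh 154/46 = 3.3478, gear mesh 49/33 = 1.4848.
Overall: 3.3478 × 1.4848 = 4.971.

4.97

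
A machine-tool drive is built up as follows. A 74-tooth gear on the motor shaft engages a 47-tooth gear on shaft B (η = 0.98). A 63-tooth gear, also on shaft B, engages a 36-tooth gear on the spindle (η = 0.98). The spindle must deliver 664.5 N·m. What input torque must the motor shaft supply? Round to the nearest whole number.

1906 N·m

Overall ratio R = 0.63514 × 0.57143 = 0.36293; overall efficiency η = 0.98 × 0.98 = 0.9604.
Input torque = output torque / (R × η) = 664.5 / (0.36293 × 0.9604) = 1906.4 N·m.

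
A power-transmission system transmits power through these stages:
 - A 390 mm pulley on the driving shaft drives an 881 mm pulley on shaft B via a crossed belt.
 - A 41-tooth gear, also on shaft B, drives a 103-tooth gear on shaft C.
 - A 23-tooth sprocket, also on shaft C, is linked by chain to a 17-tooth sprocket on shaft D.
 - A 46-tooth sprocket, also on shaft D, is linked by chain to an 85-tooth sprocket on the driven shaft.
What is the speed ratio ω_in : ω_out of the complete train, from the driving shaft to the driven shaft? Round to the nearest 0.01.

Each stage contributes driven/driver: belt 881/390 = 2.259, gear mesh 103/41 = 2.5122, chain 17/23 = 0.73913, chain 85/46 = 1.8478.
Overall: 2.259 × 2.5122 × 0.73913 × 1.8478 = 7.7508.

7.75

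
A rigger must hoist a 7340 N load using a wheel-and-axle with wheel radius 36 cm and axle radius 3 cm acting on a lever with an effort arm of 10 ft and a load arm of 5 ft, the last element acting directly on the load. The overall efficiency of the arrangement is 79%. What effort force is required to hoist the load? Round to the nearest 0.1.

387.1 N

Wheel-and-axle MA = R/r = 36/3 = 12.
Lever MA = effort arm / load arm = 10/5 = 2.
Combined ideal MA = 12 × 2 = 24.
Actual MA = 24 × 0.79 = 18.96.
Effort = load / actual MA = 7340 / 18.96 = 387.13 N.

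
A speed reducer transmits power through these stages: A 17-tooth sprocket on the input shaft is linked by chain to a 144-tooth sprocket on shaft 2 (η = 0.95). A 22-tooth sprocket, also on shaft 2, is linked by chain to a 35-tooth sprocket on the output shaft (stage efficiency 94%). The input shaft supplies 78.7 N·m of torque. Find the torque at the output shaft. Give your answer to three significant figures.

947 N·m

Chain: ratio = 144/17 = 8.4706; torque at shaft 2 = 78.7 × 8.4706 × 0.95 = 633.3 N·m.
Chain: ratio = 35/22 = 1.5909; torque at the output shaft = 633.3 × 1.5909 × 0.94 = 947.08 N·m.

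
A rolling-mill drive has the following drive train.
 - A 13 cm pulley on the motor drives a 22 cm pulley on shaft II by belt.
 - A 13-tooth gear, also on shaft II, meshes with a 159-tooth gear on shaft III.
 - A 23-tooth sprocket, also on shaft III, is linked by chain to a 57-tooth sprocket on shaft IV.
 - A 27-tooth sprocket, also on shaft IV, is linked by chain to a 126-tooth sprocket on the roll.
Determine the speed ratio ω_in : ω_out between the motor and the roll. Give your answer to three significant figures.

239

Each stage contributes driven/driver: belt 22/13 = 1.6923, gear mesh 159/13 = 12.231, chain 57/23 = 2.4783, chain 126/27 = 4.6667.
Overall: 1.6923 × 12.231 × 2.4783 × 4.6667 = 239.38.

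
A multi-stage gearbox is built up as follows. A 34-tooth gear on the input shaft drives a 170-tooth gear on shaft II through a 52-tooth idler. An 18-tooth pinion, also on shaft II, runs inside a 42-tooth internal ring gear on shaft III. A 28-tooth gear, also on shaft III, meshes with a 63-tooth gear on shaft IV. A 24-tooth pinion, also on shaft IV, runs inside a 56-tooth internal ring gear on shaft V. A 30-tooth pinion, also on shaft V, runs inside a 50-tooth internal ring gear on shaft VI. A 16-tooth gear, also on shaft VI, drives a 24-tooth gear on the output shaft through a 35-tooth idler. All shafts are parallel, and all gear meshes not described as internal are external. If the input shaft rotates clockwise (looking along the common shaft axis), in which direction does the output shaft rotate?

counterclockwise

the input shaft → shaft II: driver → idler → driven is 2 external meshes, 2 reversals → CW.
shaft II → shaft III: internal mesh, same direction → CW.
shaft III → shaft IV: external mesh, 1 reversal → CCW.
shaft IV → shaft V: internal mesh, same direction → CCW.
shaft V → shaft VI: internal mesh, same direction → CCW.
shaft VI → the output shaft: driver → idler → driven is 2 external meshes, 2 reversals → CCW.
5 reversals in total — an odd number — so the output shaft turns opposite to the input shaft.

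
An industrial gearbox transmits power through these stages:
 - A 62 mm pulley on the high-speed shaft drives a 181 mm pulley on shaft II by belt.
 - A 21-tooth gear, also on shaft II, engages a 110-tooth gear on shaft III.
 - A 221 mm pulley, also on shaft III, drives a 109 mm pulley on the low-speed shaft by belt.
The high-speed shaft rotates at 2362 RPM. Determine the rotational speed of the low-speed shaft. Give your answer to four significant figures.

belt 181/62 = 2.9194 → 2362/2.9194 = 809.08 RPM
gear mesh 110/21 = 5.2381 → 809.08/5.2381 = 154.46 RPM
belt 109/221 = 0.49321 → 154.46/0.49321 = 313.17 RPM

313.2 RPM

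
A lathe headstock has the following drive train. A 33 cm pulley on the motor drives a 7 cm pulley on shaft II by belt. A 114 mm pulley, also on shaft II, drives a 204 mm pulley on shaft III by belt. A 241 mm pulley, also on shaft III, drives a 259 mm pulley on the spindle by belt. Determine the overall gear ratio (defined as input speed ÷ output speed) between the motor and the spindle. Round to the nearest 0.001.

Each stage contributes driven/driver: belt 7/33 = 0.21212, belt 204/114 = 1.7895, belt 259/241 = 1.0747.
Overall: 0.21212 × 1.7895 × 1.0747 = 0.40794.

0.408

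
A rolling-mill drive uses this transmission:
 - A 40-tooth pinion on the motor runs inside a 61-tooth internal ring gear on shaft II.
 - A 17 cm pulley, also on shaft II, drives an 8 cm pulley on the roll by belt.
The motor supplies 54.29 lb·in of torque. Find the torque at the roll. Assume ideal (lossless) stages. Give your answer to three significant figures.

After the internal gear (61/40): 54.29 × 1.525 = 82.792 lb·in
After the belt (8/17): 82.792 × 0.47059 = 38.961 lb·in

39.0 lb·in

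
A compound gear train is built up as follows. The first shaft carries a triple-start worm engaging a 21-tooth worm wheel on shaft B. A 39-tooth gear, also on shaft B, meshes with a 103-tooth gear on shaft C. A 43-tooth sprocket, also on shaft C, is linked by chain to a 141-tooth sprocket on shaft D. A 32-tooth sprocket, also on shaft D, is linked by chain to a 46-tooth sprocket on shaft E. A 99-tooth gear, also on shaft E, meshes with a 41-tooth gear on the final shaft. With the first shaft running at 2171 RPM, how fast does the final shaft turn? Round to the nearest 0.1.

60.2 RPM

worm 21/3 = 7 → 2171/7 = 310.14 RPM
gear mesh 103/39 = 2.641 → 310.14/2.641 = 117.43 RPM
chain 141/43 = 3.2791 → 117.43/3.2791 = 35.813 RPM
chain 46/32 = 1.4375 → 35.813/1.4375 = 24.913 RPM
gear mesh 41/99 = 0.41414 → 24.913/0.41414 = 60.156 RPM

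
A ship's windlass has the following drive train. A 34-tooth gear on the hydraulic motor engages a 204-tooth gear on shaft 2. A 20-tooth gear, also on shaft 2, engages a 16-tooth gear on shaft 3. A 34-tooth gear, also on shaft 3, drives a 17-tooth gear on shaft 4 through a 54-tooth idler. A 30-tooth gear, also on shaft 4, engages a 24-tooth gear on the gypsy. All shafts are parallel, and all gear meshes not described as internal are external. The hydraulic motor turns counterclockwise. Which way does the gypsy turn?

the hydraulic motor → shaft 2: external mesh, 1 reversal → CW.
shaft 2 → shaft 3: external mesh, 1 reversal → CCW.
shaft 3 → shaft 4: driver → idler → driven is 2 external meshes, 2 reversals → CCW.
shaft 4 → the gypsy: external mesh, 1 reversal → CW.
5 reversals in total — an odd number — so the gypsy turns opposite to the hydraulic motor.

clockwise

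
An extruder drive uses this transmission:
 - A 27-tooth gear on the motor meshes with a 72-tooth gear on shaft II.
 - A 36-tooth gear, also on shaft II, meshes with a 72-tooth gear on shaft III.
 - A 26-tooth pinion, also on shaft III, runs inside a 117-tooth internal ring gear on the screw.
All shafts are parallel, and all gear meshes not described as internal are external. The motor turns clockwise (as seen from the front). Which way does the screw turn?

clockwise

the motor → shaft II: external mesh, 1 reversal → CCW.
shaft II → shaft III: external mesh, 1 reversal → CW.
shaft III → the screw: internal mesh, same direction → CW.
2 reversals in total — an even number — so the screw turns the same way as the motor.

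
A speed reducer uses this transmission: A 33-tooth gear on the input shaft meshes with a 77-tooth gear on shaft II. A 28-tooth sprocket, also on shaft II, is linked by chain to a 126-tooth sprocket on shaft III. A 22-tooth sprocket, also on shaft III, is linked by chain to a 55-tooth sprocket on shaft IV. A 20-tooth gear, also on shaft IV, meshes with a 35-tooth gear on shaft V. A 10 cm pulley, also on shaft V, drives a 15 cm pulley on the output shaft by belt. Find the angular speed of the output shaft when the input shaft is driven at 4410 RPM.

64 RPM

gear mesh 77/33 = 2.3333 → 4410/2.3333 = 1890 RPM
chain 126/28 = 4.5 → 1890/4.5 = 420 RPM
chain 55/22 = 2.5 → 420/2.5 = 168 RPM
gear mesh 35/20 = 1.75 → 168/1.75 = 96 RPM
belt 15/10 = 1.5 → 96/1.5 = 64 RPM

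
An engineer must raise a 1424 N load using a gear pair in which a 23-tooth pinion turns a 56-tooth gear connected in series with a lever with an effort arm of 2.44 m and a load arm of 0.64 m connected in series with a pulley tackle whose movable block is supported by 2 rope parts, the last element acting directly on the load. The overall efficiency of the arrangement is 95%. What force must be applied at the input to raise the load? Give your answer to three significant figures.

80.7 N

Gear pair MA = 56/23 = 2.4348.
Lever MA = effort arm / load arm = 2.44/0.64 = 3.8125.
Block-and-tackle MA = number of supporting rope parts = 2.
Combined ideal MA = 2.4348 × 3.8125 × 2 = 18.565.
Actual MA = 18.565 × 0.95 = 17.637.
Effort = load / actual MA = 1424 / 17.637 = 80.74 N.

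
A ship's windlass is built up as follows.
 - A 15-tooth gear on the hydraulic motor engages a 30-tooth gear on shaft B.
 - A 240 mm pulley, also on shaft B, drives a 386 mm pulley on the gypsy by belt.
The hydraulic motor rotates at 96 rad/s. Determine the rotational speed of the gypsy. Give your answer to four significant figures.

the hydraulic motor → shaft B (gear mesh, 30/15): 96 ÷ 2 = 48 rad/s
shaft B → the gypsy (belt, 386/240): 48 ÷ 1.6083 = 29.845 rad/s

29.84 rad/s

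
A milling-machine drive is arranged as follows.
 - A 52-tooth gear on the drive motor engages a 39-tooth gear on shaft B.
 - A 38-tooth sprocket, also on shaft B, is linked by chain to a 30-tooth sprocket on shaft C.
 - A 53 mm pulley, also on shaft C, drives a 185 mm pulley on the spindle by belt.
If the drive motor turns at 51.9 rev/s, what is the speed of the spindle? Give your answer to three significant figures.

the drive motor → shaft B (gear mesh, 39/52): 51.9 ÷ 0.75 = 69.2 rev/s
shaft B → shaft C (chain, 30/38): 69.2 ÷ 0.78947 = 87.653 rev/s
shaft C → the spindle (belt, 185/53): 87.653 ÷ 3.4906 = 25.111 rev/s

25.1 rev/s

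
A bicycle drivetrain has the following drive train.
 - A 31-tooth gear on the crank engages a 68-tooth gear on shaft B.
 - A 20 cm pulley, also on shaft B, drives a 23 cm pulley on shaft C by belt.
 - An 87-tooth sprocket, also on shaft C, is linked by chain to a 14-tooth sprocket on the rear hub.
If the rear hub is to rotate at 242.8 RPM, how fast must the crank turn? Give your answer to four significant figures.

Overall ratio R = 2.1935 × 1.15 × 0.16092 = 0.40593.
Required input speed = output speed × R = 242.8 × 0.40593 = 98.56 RPM.

98.56 RPM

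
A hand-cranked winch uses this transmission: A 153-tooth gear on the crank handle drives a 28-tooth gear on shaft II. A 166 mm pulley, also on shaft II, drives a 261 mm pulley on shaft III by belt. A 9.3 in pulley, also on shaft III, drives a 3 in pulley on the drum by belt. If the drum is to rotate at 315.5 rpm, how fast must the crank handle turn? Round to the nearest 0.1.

Overall ratio R = 0.18301 × 1.5723 × 0.32258 = 0.092819.
Required input speed = output speed × R = 315.5 × 0.092819 = 29.284 rpm.

29.3 rpm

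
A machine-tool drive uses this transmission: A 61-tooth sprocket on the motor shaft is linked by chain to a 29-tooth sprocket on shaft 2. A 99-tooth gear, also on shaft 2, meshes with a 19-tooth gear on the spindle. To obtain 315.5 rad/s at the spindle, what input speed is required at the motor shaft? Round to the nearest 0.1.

28.8 rad/s

Overall ratio R = 0.47541 × 0.19192 = 0.09124.
Required input speed = output speed × R = 315.5 × 0.09124 = 28.786 rad/s.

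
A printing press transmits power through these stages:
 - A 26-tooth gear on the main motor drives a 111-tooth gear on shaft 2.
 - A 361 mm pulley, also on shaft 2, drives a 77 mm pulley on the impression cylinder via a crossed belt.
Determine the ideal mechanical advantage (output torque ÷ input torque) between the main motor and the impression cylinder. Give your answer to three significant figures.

Each stage contributes driven/driver: gear mesh 111/26 = 4.2692, belt 77/361 = 0.2133.
Overall: 4.2692 × 0.2133 = 0.91061.

0.911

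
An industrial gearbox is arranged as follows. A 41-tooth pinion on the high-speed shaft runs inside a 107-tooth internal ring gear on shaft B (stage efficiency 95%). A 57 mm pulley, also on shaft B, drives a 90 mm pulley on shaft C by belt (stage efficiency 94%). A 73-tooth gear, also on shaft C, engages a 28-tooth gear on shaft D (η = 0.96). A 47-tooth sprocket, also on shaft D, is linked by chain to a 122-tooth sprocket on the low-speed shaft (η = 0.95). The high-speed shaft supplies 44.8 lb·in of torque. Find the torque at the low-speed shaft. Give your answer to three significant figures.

150 lb·in

After the internal gear (107/41): 44.8 × 2.6098 × 0.95 = 111.07 lb·in
After the belt (90/57): 111.07 × 1.5789 × 0.94 = 164.85 lb·in
After the gear mesh (28/73): 164.85 × 0.38356 × 0.96 = 60.702 lb·in
After the chain (122/47): 60.702 × 2.5957 × 0.95 = 149.69 lb·in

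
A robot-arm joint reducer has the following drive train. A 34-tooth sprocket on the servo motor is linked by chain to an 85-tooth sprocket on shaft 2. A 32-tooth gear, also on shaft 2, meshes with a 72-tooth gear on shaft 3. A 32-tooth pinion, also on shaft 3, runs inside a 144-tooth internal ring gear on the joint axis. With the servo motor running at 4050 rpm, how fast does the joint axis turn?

160 rpm

Chain: ratio = 85/34 = 2.5, so shaft 2 turns at 4050 / 2.5 = 1620 rpm.
Gear mesh: ratio = 72/32 = 2.25, so shaft 3 turns at 1620 / 2.25 = 720 rpm.
Internal gear: ratio = 144/32 = 4.5, so the joint axis turns at 720 / 4.5 = 160 rpm.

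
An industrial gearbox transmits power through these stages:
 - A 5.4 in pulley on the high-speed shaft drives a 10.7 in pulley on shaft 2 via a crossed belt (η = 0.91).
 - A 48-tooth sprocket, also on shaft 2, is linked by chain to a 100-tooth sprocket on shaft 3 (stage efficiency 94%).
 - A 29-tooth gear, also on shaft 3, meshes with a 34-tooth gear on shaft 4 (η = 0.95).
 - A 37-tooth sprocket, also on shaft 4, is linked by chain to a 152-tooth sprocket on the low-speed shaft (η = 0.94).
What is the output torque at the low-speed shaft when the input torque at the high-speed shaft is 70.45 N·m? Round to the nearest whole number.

After the belt (10.7/5.4): 70.45 × 1.9815 × 0.91 = 127.03 N·m
After the chain (100/48): 127.03 × 2.0833 × 0.94 = 248.77 N·m
After the gear mesh (34/29): 248.77 × 1.1724 × 0.95 = 277.08 N·m
After the chain (152/37): 277.08 × 4.1081 × 0.94 = 1070 N·m

1070 N·m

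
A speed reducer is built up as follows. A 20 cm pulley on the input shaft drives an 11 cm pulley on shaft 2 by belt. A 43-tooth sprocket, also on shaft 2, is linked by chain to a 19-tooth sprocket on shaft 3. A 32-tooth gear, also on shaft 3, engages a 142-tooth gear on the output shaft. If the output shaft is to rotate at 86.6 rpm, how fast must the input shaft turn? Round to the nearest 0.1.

93.4 rpm

Overall ratio R = 0.55 × 0.44186 × 4.4375 = 1.0784.
Required input speed = output speed × R = 86.6 × 1.0784 = 93.391 rpm.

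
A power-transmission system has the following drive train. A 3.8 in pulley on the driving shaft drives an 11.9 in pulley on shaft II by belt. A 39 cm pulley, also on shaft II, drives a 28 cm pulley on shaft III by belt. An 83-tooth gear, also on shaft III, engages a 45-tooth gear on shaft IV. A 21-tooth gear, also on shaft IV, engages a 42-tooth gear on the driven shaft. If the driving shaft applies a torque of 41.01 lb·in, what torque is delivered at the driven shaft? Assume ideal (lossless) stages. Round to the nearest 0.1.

100.0 lb·in

Belt: ratio = 11.9/3.8 = 3.1316; torque at shaft II = 41.01 × 3.1316 = 128.43 lb·in.
Belt: ratio = 28/39 = 0.71795; torque at shaft III = 128.43 × 0.71795 = 92.203 lb·in.
Gear mesh: ratio = 45/83 = 0.54217; torque at shaft IV = 92.203 × 0.54217 = 49.99 lb·in.
Gear mesh: ratio = 42/21 = 2; torque at the driven shaft = 49.99 × 2 = 99.98 lb·in.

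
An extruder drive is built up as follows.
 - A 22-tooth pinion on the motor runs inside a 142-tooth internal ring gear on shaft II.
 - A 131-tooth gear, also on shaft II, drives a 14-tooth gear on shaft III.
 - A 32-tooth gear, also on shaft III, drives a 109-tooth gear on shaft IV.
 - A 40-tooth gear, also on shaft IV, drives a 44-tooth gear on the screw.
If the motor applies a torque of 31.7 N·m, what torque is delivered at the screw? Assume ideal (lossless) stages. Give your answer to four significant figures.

internal gear 142/22 = 6.4545 → τ = 31.7·6.4545 = 204.61 N·m
gear mesh 14/131 = 0.10687 → τ = 204.61·0.10687 = 21.867 N·m
gear mesh 109/32 = 3.4062 → τ = 21.867·3.4062 = 74.483 N·m
gear mesh 44/40 = 1.1 → τ = 74.483·1.1 = 81.931 N·m

81.93 N·m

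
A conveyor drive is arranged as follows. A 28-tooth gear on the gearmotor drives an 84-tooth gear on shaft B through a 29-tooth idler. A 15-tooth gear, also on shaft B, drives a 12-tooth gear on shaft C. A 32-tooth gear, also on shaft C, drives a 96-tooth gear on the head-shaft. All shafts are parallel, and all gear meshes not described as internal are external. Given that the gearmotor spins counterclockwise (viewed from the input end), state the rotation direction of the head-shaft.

counterclockwise

the gearmotor → shaft B: driver → idler → driven is 2 external meshes, 2 reversals → CCW.
shaft B → shaft C: external mesh, 1 reversal → CW.
shaft C → the head-shaft: external mesh, 1 reversal → CCW.
4 reversals in total — an even number — so the head-shaft turns the same way as the gearmotor.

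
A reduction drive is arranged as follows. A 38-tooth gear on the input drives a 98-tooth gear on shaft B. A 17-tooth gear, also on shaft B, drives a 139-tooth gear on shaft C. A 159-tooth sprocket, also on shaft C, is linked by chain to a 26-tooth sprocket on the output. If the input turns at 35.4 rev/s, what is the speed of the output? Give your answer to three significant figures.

the input → shaft B (gear mesh, 98/38): 35.4 ÷ 2.5789 = 13.727 rev/s
shaft B → shaft C (gear mesh, 139/17): 13.727 ÷ 8.1765 = 1.6788 rev/s
shaft C → the output (chain, 26/159): 1.6788 ÷ 0.16352 = 10.266 rev/s

10.3 rev/s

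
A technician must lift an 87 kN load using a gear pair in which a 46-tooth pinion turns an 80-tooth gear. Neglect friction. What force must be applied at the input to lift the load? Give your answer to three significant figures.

Gear pair MA = 80/46 = 1.7391.
Effort = load / MA = 87 / 1.7391 = 50.025 kN.

50.0 kN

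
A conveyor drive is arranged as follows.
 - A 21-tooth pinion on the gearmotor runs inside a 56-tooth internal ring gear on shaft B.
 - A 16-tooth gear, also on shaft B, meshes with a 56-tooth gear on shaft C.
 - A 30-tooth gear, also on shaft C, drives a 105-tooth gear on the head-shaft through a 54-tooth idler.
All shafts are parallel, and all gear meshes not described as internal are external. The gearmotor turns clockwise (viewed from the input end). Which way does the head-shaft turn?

the gearmotor → shaft B: internal mesh, same direction → CW.
shaft B → shaft C: external mesh, 1 reversal → CCW.
shaft C → the head-shaft: driver → idler → driven is 2 external meshes, 2 reversals → CCW.
3 reversals in total — an odd number — so the head-shaft turns opposite to the gearmotor.

counterclockwise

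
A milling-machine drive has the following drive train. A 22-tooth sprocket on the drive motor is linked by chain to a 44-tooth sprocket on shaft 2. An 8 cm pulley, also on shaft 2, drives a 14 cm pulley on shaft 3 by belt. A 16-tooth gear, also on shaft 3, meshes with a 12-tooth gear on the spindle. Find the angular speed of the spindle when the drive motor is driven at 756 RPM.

288 RPM

chain 44/22 = 2 → 756/2 = 378 RPM
belt 14/8 = 1.75 → 378/1.75 = 216 RPM
gear mesh 12/16 = 0.75 → 216/0.75 = 288 RPM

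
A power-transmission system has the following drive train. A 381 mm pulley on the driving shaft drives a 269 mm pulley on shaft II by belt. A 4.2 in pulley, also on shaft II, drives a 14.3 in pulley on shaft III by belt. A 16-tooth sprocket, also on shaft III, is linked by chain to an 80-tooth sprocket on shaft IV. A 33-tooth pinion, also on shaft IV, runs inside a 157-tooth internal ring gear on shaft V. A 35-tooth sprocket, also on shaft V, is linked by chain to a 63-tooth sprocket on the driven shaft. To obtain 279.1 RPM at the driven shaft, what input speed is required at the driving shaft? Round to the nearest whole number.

28728 RPM

Overall ratio R = 0.70604 × 3.4048 × 5 × 4.7576 × 1.8 = 102.93.
Required input speed = output speed × R = 279.1 × 102.93 = 28728 RPM.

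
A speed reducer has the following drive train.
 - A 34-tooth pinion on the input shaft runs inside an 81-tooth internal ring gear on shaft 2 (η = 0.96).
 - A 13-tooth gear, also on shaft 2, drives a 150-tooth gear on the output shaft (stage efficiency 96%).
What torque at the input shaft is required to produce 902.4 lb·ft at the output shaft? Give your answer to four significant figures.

Overall ratio R = 2.3824 × 11.538 = 27.489; overall efficiency η = 0.96 × 0.96 = 0.9216.
Input torque = output torque / (R × η) = 902.4 / (27.489 × 0.9216) = 35.621 lb·ft.

35.62 lb·ft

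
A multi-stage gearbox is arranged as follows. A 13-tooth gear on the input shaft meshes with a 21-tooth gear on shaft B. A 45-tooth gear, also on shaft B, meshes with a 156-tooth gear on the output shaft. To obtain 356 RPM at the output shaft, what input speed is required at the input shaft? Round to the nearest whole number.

Overall ratio R = 1.6154 × 3.4667 = 5.6.
Required input speed = output speed × R = 356 × 5.6 = 1993.6 RPM.

1994 RPM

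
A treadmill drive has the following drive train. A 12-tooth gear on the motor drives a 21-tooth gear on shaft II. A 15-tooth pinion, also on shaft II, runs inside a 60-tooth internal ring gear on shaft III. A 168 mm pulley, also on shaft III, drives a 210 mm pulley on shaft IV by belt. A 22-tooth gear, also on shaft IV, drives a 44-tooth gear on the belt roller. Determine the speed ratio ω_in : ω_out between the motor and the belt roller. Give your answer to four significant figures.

Each stage contributes driven/driver: gear mesh 21/12 = 1.75, internal gear 60/15 = 4, belt 210/168 = 1.25, gear mesh 44/22 = 2.
Overall: 1.75 × 4 × 1.25 × 2 = 17.5.

17.50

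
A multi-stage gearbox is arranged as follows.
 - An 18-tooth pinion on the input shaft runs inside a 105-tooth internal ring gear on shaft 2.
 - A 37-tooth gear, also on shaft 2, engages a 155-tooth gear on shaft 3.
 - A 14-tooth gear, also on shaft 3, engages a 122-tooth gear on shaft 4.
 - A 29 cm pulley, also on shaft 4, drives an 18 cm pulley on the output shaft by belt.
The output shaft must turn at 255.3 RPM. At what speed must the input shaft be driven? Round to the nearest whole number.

33745 RPM

Overall ratio R = 5.8333 × 4.1892 × 8.7143 × 0.62069 = 132.18.
Required input speed = output speed × R = 255.3 × 132.18 = 33745 RPM.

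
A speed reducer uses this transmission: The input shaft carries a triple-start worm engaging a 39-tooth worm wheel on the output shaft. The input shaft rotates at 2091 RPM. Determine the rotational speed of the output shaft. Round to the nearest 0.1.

worm 39/3 = 13 → 2091/13 = 160.85 RPM

160.8 RPM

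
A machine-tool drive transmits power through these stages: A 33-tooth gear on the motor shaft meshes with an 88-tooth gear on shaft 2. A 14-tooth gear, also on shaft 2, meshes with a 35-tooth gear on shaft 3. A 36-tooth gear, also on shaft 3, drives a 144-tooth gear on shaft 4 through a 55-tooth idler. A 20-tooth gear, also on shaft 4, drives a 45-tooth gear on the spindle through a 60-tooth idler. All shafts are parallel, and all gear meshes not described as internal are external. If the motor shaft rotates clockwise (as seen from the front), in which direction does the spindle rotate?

the motor shaft → shaft 2: external mesh, 1 reversal → CCW.
shaft 2 → shaft 3: external mesh, 1 reversal → CW.
shaft 3 → shaft 4: driver → idler → driven is 2 external meshes, 2 reversals → CW.
shaft 4 → the spindle: driver → idler → driven is 2 external meshes, 2 reversals → CW.
6 reversals in total — an even number — so the spindle turns the same way as the motor shaft.

clockwise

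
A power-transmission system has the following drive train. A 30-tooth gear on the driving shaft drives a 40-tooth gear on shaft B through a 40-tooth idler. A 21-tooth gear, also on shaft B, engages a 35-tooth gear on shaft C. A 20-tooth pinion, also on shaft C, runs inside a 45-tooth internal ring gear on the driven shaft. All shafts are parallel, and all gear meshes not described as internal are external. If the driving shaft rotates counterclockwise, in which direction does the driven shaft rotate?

clockwise

the driving shaft → shaft B: driver → idler → driven is 2 external meshes, 2 reversals → CCW.
shaft B → shaft C: external mesh, 1 reversal → CW.
shaft C → the driven shaft: internal mesh, same direction → CW.
3 reversals in total — an odd number — so the driven shaft turns opposite to the driving shaft.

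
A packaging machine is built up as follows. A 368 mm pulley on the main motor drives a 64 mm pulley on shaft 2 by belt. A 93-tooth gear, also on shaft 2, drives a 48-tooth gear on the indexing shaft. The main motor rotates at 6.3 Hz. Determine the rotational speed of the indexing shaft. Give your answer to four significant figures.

belt 64/368 = 0.17391 → 6.3/0.17391 = 36.225 Hz
gear mesh 48/93 = 0.51613 → 36.225/0.51613 = 70.186 Hz

70.19 Hz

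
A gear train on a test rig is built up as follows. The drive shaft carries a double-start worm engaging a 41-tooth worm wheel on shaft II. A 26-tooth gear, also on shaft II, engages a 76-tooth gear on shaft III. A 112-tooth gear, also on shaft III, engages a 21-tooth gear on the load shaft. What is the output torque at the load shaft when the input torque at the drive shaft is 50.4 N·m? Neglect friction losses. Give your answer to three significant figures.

Worm: ratio = 41/2 = 20.5; torque at shaft II = 50.4 × 20.5 = 1033.2 N·m.
Gear mesh: ratio = 76/26 = 2.9231; torque at shaft III = 1033.2 × 2.9231 = 3020.1 N·m.
Gear mesh: ratio = 21/112 = 0.1875; torque at the load shaft = 3020.1 × 0.1875 = 566.27 N·m.

566 N·m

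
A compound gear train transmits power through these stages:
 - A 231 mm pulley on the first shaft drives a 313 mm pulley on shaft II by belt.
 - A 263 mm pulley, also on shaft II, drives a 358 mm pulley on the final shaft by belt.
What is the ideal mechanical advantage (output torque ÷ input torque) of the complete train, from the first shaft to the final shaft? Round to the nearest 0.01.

1.84

Each stage contributes driven/driver: belt 313/231 = 1.355, belt 358/263 = 1.3612.
Overall: 1.355 × 1.3612 = 1.8444.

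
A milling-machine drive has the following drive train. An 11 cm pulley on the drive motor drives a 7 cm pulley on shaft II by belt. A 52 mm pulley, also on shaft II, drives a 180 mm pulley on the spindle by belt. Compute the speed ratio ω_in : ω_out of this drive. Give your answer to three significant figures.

2.20

Each stage contributes driven/driver: belt 7/11 = 0.63636, belt 180/52 = 3.4615.
Overall: 0.63636 × 3.4615 = 2.2028.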